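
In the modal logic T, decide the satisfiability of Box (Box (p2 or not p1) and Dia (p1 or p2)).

1. Box (Box (p2 or not p1) and Dia (p1 or p2)), w0
2. Box (p2 or not p1) and Dia (p1 or p2), w0
3. Box (p2 or not p1), w0
4. Dia (p1 or p2), w0
5. p2 or not p1, w0
6. not p1, w0
7. p1 or p2, w1
8. Box (p2 or not p1) and Dia (p1 or p2), w1
9. Box (p2 or not p1), w1
10. Dia (p1 or p2), w1
11. p2 or not p1, w1
12. p2, w1
13. not p1, w1
14. p1 or p2, w2
15. p2 or not p1, w2
16. p2, w2
17. not p1, w2
Accessibility: w0Rw0, w0Rw1, w1Rw1, w1Rw2, w2Rw2

Yes, satisfiable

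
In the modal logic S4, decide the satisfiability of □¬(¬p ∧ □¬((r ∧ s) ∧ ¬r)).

1. □¬(¬p ∧ □¬((r ∧ s) ∧ ¬r)), w0
2. ¬(¬p ∧ □¬((r ∧ s) ∧ ¬r)), w0
3. p, w0
Accessibility: w0Rw0

Satisfiable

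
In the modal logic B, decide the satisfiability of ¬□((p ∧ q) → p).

1. ¬□((p ∧ q) → p), w0
2. ¬((p ∧ q) → p), w1
3. p ∧ q, w1
4. ¬p, w1
5. p, w1
6. q, w1
Accessibility: w0Rw0, w0Rw1, w1Rw0, w1Rw1
Branch closes: p and ¬p both at w1.
All branches of the tableau close; one closing branch shown above.

Unsatisfiable (every branch closes)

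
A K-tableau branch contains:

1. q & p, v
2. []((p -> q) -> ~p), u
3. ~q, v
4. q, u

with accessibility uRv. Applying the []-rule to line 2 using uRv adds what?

(p -> q) -> ~p, v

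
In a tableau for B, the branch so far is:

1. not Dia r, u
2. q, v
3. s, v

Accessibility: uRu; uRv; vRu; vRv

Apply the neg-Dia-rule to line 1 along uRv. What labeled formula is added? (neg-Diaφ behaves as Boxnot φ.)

not r, v

neg-Diaφ behaves as Boxnot φ: propagate the negated body to each accessible world.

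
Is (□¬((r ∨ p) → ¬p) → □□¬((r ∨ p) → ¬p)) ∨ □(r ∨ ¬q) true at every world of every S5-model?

Valid in S5

Tableau for the negation ¬((□¬((r ∨ p) → ¬p) → □□¬((r ∨ p) → ¬p)) ∨ □(r ∨ ¬q)):
1. ¬((□¬((r ∨ p) → ¬p) → □□¬((r ∨ p) → ¬p)) ∨ □(r ∨ ¬q)), w0
2. ¬(□¬((r ∨ p) → ¬p) → □□¬((r ∨ p) → ¬p)), w0
3. ¬□(r ∨ ¬q), w0
4. □¬((r ∨ p) → ¬p), w0
5. ¬□□¬((r ∨ p) → ¬p), w0
6. ¬((r ∨ p) → ¬p), w0
7. r ∨ p, w0
8. p, w0
9. ¬(r ∨ ¬q), w1
10. ¬r, w1
11. q, w1
12. ¬((r ∨ p) → ¬p), w1
13. r ∨ p, w1
14. p, w1
15. ¬□¬((r ∨ p) → ¬p), w2
16. ¬((r ∨ p) → ¬p), w2
17. r ∨ p, w2
18. p, w2
19. (r ∨ p) → ¬p, w3
20. ¬((r ∨ p) → ¬p), w3
21. r ∨ p, w3
22. p, w3
23. ¬(r ∨ p), w3
24. ¬r, w3
25. ¬p, w3
Accessibility: w0Rw0, w0Rw1, w0Rw2, w0Rw3, w1Rw0, w1Rw1, w1Rw2, w1Rw3, w2Rw0, w2Rw1, w2Rw2, w2Rw3, w3Rw0, w3Rw1, w3Rw2, w3Rw3
Branch closes: p and ¬p both at w3.
All branches of the negation close; one closing branch shown above.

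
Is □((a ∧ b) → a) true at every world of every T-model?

Yes, valid

Tableau for the negation ¬□((a ∧ b) → a):
1. ¬□((a ∧ b) → a), 0
2. ¬((a ∧ b) → a), 1
3. a ∧ b, 1
4. ¬a, 1
5. a, 1
6. b, 1
Accessibility: 0R0, 0R1, 1R1
Branch closes: a and ¬a both at 1.
All branches of the negation close; one closing branch shown above.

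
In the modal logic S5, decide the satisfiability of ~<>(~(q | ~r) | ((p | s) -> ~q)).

1. ~<>(~(q | ~r) | ((p | s) -> ~q)), w0
2. ~(~(q | ~r) | ((p | s) -> ~q)), w0
3. q | ~r, w0
4. ~((p | s) -> ~q), w0
5. p | s, w0
6. q, w0
7. ~r, w0
8. s, w0
Accessibility: w0Rw0

Yes, satisfiable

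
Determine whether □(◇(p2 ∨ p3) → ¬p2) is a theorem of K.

Invalid (countermodel exists)

Tableau for the negation ¬□(◇(p2 ∨ p3) → ¬p2):
1. ¬□(◇(p2 ∨ p3) → ¬p2), u
2. ¬(◇(p2 ∨ p3) → ¬p2), v
3. ◇(p2 ∨ p3), v
4. p2, v
5. p2 ∨ p3, w
6. p3, w
Accessibility: uRv, vRw
The negation has an open branch (countermodel exists).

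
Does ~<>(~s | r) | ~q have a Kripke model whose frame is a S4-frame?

Satisfiable (open branch found)

1. ~<>(~s | r) | ~q, u
2. ~q, u
Accessibility: uRu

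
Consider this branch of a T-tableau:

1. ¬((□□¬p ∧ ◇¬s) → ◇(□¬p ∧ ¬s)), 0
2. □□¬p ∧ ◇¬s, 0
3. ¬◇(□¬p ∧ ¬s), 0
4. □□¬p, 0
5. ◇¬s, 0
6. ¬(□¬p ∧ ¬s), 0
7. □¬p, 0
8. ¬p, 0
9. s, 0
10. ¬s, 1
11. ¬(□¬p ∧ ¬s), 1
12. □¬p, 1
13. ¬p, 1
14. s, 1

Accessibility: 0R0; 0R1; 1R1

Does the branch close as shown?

Both s and ¬s appear at 1.

Yes, closed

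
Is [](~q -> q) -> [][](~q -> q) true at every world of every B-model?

Tableau for the negation ~([](~q -> q) -> [][](~q -> q)):
1. ~([](~q -> q) -> [][](~q -> q)), 0
2. [](~q -> q), 0
3. ~[][](~q -> q), 0
4. ~q -> q, 0
5. q, 0
6. ~[](~q -> q), 1
7. ~q -> q, 1
8. q, 1
9. ~(~q -> q), 2
10. ~q, 2
Accessibility: 0R0, 0R1, 1R0, 1R1, 1R2, 2R1, 2R2
The negation has an open branch (countermodel exists).

No, not valid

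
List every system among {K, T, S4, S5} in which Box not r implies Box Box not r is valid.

S4, S5

T-tableau for the negation not (Box not r implies Box Box not r):
1. not (Box not r implies Box Box not r), 0
2. Box not r, 0
3. not Box Box not r, 0
4. not r, 0
5. not Box not r, 1
6. not r, 1
7. r, 2
Accessibility: 0R0, 0R1, 1R1, 1R2, 2R2
Complete open branch: countermodel on a T-frame, so not valid in T, nor in K (the same frame is also a K-frame).
S4-tableau for the negation not (Box not r implies Box Box not r):
1. not (Box not r implies Box Box not r), 0
2. Box not r, 0
3. not Box Box not r, 0
4. not r, 0
5. not Box not r, 1
6. not r, 1
7. r, 2
8. not r, 2
Accessibility: 0R0, 0R1, 0R2, 1R1, 1R2, 2R2
Branch closes: r and not r both at 2.
Every branch closes (one shown): valid in S4, hence also in S5 (every theorem of S4 is a theorem of S5).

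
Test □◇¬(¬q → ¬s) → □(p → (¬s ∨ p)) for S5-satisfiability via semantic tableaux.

1. □◇¬(¬q → ¬s) → □(p → (¬s ∨ p)), u
2. □(p → (¬s ∨ p)), u   [→-rule on 1 (branches; this branch)]
3. p → (¬s ∨ p), u   [□-rule on 2 via uRu]
4. ¬s ∨ p, u   [→-rule on 3 (branches; this branch)]
5. p, u   [∨-rule on 4 (branches; this branch)]
Accessibility: uRu

Yes, satisfiable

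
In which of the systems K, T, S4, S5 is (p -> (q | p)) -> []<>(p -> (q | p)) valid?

T-tableau for the negation ~((p -> (q | p)) -> []<>(p -> (q | p))):
1. ~((p -> (q | p)) -> []<>(p -> (q | p))), u
2. p -> (q | p), u
3. ~[]<>(p -> (q | p)), u
4. q | p, u
5. p, u
6. ~<>(p -> (q | p)), v
7. ~(p -> (q | p)), v
8. p, v
9. ~(q | p), v
10. ~q, v
11. ~p, v
Accessibility: uRu, uRv, vRv
Branch closes: p and ~p both at v.
Every branch closes (one shown): valid in T, hence also in S4, S5 (every theorem of T is a theorem of S4 and S5).
K-tableau for the negation ~((p -> (q | p)) -> []<>(p -> (q | p))):
1. ~((p -> (q | p)) -> []<>(p -> (q | p))), u
2. p -> (q | p), u
3. ~[]<>(p -> (q | p)), u
4. q | p, u
5. p, u
6. ~<>(p -> (q | p)), v
Accessibility: uRv
Complete open branch: countermodel on a K-frame, so not valid in K.

T, S4, S5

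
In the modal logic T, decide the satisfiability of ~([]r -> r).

Unsatisfiable (every branch closes)

1. ~([]r -> r), w0
2. []r, w0
3. ~r, w0
4. r, w0
Accessibility: w0Rw0
Branch closes: r and ~r both at w0.
All branches of the tableau close; one closing branch shown above.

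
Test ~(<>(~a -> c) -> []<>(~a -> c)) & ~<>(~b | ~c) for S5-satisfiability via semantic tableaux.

1. ~(<>(~a -> c) -> []<>(~a -> c)) & ~<>(~b | ~c), 0
2. ~(<>(~a -> c) -> []<>(~a -> c)), 0
3. ~<>(~b | ~c), 0
4. <>(~a -> c), 0
5. ~[]<>(~a -> c), 0
6. ~(~b | ~c), 0
7. b, 0
8. c, 0
9. ~a -> c, 1
10. ~(~b | ~c), 1
11. b, 1
12. c, 1
13. ~<>(~a -> c), 2
14. ~(~b | ~c), 2
15. b, 2
16. c, 2
17. ~(~a -> c), 0
18. ~a, 0
19. ~c, 0
Accessibility: 0R0, 0R1, 0R2, 1R0, 1R1, 1R2, 2R0, 2R1, 2R2
Branch closes: c and ~c both at 0.
(One branch shown.) All branches close.

Unsatisfiable (every branch closes)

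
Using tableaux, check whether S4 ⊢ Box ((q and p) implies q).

Tableau for the negation not Box ((q and p) implies q):
1. not Box ((q and p) implies q), 0
2. not ((q and p) implies q), 1
3. q and p, 1
4. not q, 1
5. q, 1
6. p, 1
Accessibility: 0R0, 0R1, 1R1
Branch closes: q and not q both at 1.
Every branch of the negation's tableau closes; the branch above is one of them.

Valid in S4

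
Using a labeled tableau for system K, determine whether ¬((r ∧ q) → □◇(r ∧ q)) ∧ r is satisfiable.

1. ¬((r ∧ q) → □◇(r ∧ q)) ∧ r, u
2. ¬((r ∧ q) → □◇(r ∧ q)), u
3. r, u
4. r ∧ q, u
5. ¬□◇(r ∧ q), u
6. q, u
7. ¬◇(r ∧ q), v
Accessibility: uRv

Satisfiable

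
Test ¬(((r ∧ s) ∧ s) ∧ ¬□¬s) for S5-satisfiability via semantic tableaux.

Satisfiable

1. ¬(((r ∧ s) ∧ s) ∧ ¬□¬s), 0
2. □¬s, 0
3. ¬s, 0
Accessibility: 0R0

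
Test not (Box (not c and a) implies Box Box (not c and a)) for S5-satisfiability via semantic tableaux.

1. not (Box (not c and a) implies Box Box (not c and a)), u
2. Box (not c and a), u
3. not Box Box (not c and a), u
4. not c and a, u
5. not c, u
6. a, u
7. not Box (not c and a), v
8. not c and a, v
9. not c, v
10. a, v
11. not (not c and a), w
12. not c and a, w
13. not c, w
14. a, w
15. not a, w
Accessibility: uRu, uRv, uRw, vRu, vRv, vRw, wRu, wRv, wRw
Branch closes: a and not a both at w.
All branches of the tableau close; one closing branch shown above.

Unsatisfiable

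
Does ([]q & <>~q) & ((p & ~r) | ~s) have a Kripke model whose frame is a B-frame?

1. ([]q & <>~q) & ((p & ~r) | ~s), w0
2. []q & <>~q, w0
3. (p & ~r) | ~s, w0
4. []q, w0
5. <>~q, w0
6. q, w0
7. p & ~r, w0
8. p, w0
9. ~r, w0
10. ~q, w1
11. q, w1
Accessibility: w0Rw0, w0Rw1, w1Rw0, w1Rw1
Branch closes: q and ~q both at w1.
Every branch closes; the branch above is one of them.

Unsatisfiable (every branch closes)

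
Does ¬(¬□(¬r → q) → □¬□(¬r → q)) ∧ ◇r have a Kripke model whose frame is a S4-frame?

Yes, satisfiable

1. ¬(¬□(¬r → q) → □¬□(¬r → q)) ∧ ◇r, w0
2. ¬(¬□(¬r → q) → □¬□(¬r → q)), w0   [∧-rule on 1]
3. ◇r, w0   [∧-rule on 1]
4. ¬□(¬r → q), w0   [¬→-rule on 2]
5. ¬□¬□(¬r → q), w0   [¬→-rule on 2]
6. r, w1   [◇-rule on 3: fresh world w1, w0Rw1]
7. ¬(¬r → q), w2   [¬□-rule on 4: fresh world w2, w0Rw2]
8. ¬r, w2   [¬→-rule on 7]
9. ¬q, w2   [¬→-rule on 7]
10. □(¬r → q), w3   [¬□-rule on 5: fresh world w3, w0Rw3]
11. ¬r → q, w3   [□-rule on 10 via w3Rw3]
12. q, w3   [→-rule on 11 (branches; this branch)]
Accessibility: w0Rw0, w0Rw1, w0Rw2, w0Rw3, w1Rw1, w2Rw2, w3Rw3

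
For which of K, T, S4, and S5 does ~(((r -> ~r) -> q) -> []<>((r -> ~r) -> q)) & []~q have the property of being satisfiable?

S5-tableau for the formula:
1. ~(((r -> ~r) -> q) -> []<>((r -> ~r) -> q)) & []~q, 0
2. ~(((r -> ~r) -> q) -> []<>((r -> ~r) -> q)), 0
3. []~q, 0
4. (r -> ~r) -> q, 0
5. ~[]<>((r -> ~r) -> q), 0
6. ~q, 0
7. ~(r -> ~r), 0
8. r, 0
9. ~<>((r -> ~r) -> q), 1
10. ~q, 1
11. ~((r -> ~r) -> q), 0
12. r -> ~r, 0
13. ~((r -> ~r) -> q), 1
14. r -> ~r, 1
15. ~r, 0
Accessibility: 0R0, 0R1, 1R0, 1R1
Branch closes: r and ~r both at 0.
Every branch closes (one shown): unsatisfiable in S5.
S4-tableau for the formula:
1. ~(((r -> ~r) -> q) -> []<>((r -> ~r) -> q)) & []~q, 0
2. ~(((r -> ~r) -> q) -> []<>((r -> ~r) -> q)), 0
3. []~q, 0
4. (r -> ~r) -> q, 0
5. ~[]<>((r -> ~r) -> q), 0
6. ~q, 0
7. ~(r -> ~r), 0
8. r, 0
9. ~<>((r -> ~r) -> q), 1
10. ~q, 1
11. ~((r -> ~r) -> q), 1
12. r -> ~r, 1
13. ~r, 1
Accessibility: 0R0, 0R1, 1R1
Complete open branch: satisfiable in S4, hence also in K, T (this S4-model is also a K-model and a T-model).

K, T, S4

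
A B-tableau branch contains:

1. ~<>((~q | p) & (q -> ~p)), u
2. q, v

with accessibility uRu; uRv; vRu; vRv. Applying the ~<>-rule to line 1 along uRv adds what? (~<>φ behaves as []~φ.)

~((~q | p) & (q -> ~p)), v

~<>φ behaves as []~φ: propagate the negated body to each accessible world.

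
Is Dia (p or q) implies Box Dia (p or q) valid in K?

Tableau for the negation not (Dia (p or q) implies Box Dia (p or q)):
1. not (Dia (p or q) implies Box Dia (p or q)), 0
2. Dia (p or q), 0
3. not Box Dia (p or q), 0
4. p or q, 1
5. q, 1
6. not Dia (p or q), 2
Accessibility: 0R1, 0R2
The negation has an open branch (countermodel exists).

Invalid (countermodel exists)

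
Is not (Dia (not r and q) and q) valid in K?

Not valid

Tableau for the negation Dia (not r and q) and q:
1. Dia (not r and q) and q, 0
2. Dia (not r and q), 0
3. q, 0
4. not r and q, 1
5. not r, 1
6. q, 1
Accessibility: 0R1
The negation has an open branch (countermodel exists).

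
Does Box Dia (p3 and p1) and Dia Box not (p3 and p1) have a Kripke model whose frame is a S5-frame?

Unsatisfiable (every branch closes)

1. Box Dia (p3 and p1) and Dia Box not (p3 and p1), u
2. Box Dia (p3 and p1), u
3. Dia Box not (p3 and p1), u
4. Dia (p3 and p1), u
5. Box not (p3 and p1), v
6. Dia (p3 and p1), v
7. not (p3 and p1), u
8. not (p3 and p1), v
9. not p1, u
10. not p1, v
11. p3 and p1, w
12. p3, w
13. p1, w
14. Dia (p3 and p1), w
15. not (p3 and p1), w
16. not p1, w
Accessibility: uRu, uRv, uRw, vRu, vRv, vRw, wRu, wRv, wRw
Branch closes: p1 and not p1 both at w.
(One branch shown.) All branches close.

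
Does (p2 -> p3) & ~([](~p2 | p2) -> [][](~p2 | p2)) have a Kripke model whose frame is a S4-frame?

1. (p2 -> p3) & ~([](~p2 | p2) -> [][](~p2 | p2)), u
2. p2 -> p3, u
3. ~([](~p2 | p2) -> [][](~p2 | p2)), u
4. [](~p2 | p2), u
5. ~[][](~p2 | p2), u
6. ~p2 | p2, u
7. p3, u
8. p2, u
9. ~[](~p2 | p2), v
10. ~p2 | p2, v
11. p2, v
12. ~(~p2 | p2), w
13. p2, w
14. ~p2, w
Accessibility: uRu, uRv, uRw, vRv, vRw, wRw
Branch closes: p2 and ~p2 both at w.
All branches of the tableau close; one closing branch shown above.

Unsatisfiable (every branch closes)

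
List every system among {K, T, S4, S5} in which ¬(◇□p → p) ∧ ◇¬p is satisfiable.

K, T, S4

S5-tableau for the formula:
1. ¬(◇□p → p) ∧ ◇¬p, w0
2. ¬(◇□p → p), w0
3. ◇¬p, w0
4. ◇□p, w0
5. ¬p, w0
6. ¬p, w1
7. □p, w2
8. p, w0
Accessibility: w0Rw0, w0Rw1, w0Rw2, w1Rw0, w1Rw1, w1Rw2, w2Rw0, w2Rw1, w2Rw2
Branch closes: p and ¬p both at w0.
Every branch closes (one shown): unsatisfiable in S5.
S4-tableau for the formula:
1. ¬(◇□p → p) ∧ ◇¬p, w0
2. ¬(◇□p → p), w0
3. ◇¬p, w0
4. ◇□p, w0
5. ¬p, w0
6. ¬p, w1
7. □p, w2
8. p, w2
Accessibility: w0Rw0, w0Rw1, w0Rw2, w1Rw1, w2Rw2
Complete open branch: satisfiable in S4, hence also in K, T (this S4-model is also a K-model and a T-model).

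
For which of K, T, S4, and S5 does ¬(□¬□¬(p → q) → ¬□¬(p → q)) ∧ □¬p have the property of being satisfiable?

K

T-tableau for the formula:
1. ¬(□¬□¬(p → q) → ¬□¬(p → q)) ∧ □¬p, 0
2. ¬(□¬□¬(p → q) → ¬□¬(p → q)), 0   [∧-rule on 1]
3. □¬p, 0   [∧-rule on 1]
4. □¬□¬(p → q), 0   [¬→-rule on 2]
5. □¬(p → q), 0   [¬→-rule on 2]
6. ¬p, 0   [□-rule on 3 via 0R0]
7. ¬□¬(p → q), 0   [□-rule on 4 via 0R0]
8. ¬(p → q), 0   [□-rule on 5 via 0R0]
9. p, 0   [¬→-rule on 8]
10. ¬q, 0   [¬→-rule on 8]
Accessibility: 0R0
Branch closes: p and ¬p both at 0.
Every branch closes (one shown): unsatisfiable in T, hence also in S4, S5 (every S4/S5-frame is a T-frame).
K-tableau for the formula:
1. ¬(□¬□¬(p → q) → ¬□¬(p → q)) ∧ □¬p, 0
2. ¬(□¬□¬(p → q) → ¬□¬(p → q)), 0   [∧-rule on 1]
3. □¬p, 0   [∧-rule on 1]
4. □¬□¬(p → q), 0   [¬→-rule on 2]
5. □¬(p → q), 0   [¬→-rule on 2]
Complete open branch: satisfiable in K.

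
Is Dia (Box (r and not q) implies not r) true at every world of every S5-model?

No, not valid

Tableau for the negation not Dia (Box (r and not q) implies not r):
1. not Dia (Box (r and not q) implies not r), 0
2. not (Box (r and not q) implies not r), 0   [neg-Dia-rule on 1 via 0R0]
3. Box (r and not q), 0   [neg-implies-rule on 2]
4. r, 0   [neg-implies-rule on 2]
5. r and not q, 0   [Box-rule on 3 via 0R0]
6. not q, 0   [and-rule on 5]
Accessibility: 0R0
The negation has an open branch (countermodel exists).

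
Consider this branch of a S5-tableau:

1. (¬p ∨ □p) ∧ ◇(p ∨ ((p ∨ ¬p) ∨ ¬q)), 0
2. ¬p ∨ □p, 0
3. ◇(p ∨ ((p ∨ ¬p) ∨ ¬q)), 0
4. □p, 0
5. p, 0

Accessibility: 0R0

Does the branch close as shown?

Not closed

No world carries both an atom and its negation.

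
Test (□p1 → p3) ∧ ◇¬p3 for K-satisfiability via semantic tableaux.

1. (□p1 → p3) ∧ ◇¬p3, u
2. □p1 → p3, u
3. ◇¬p3, u
4. p3, u
5. ¬p3, v
Accessibility: uRv

Yes, satisfiable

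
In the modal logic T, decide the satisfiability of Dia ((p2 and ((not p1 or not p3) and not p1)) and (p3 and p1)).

Unsatisfiable

1. Dia ((p2 and ((not p1 or not p3) and not p1)) and (p3 and p1)), w0
2. (p2 and ((not p1 or not p3) and not p1)) and (p3 and p1), w1
3. p2 and ((not p1 or not p3) and not p1), w1
4. p3 and p1, w1
5. p2, w1
6. (not p1 or not p3) and not p1, w1
7. p3, w1
8. p1, w1
9. not p1 or not p3, w1
10. not p1, w1
Accessibility: w0Rw0, w0Rw1, w1Rw1
Branch closes: p1 and not p1 both at w1.
(One branch shown.) All branches close.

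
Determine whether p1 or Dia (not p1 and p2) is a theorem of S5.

Tableau for the negation not (p1 or Dia (not p1 and p2)):
1. not (p1 or Dia (not p1 and p2)), u
2. not p1, u   [neg-or-rule on 1]
3. not Dia (not p1 and p2), u   [neg-or-rule on 1]
4. not (not p1 and p2), u   [neg-Dia-rule on 3 via uRu]
5. not p2, u   [neg-and-rule on 4 (branches; this branch)]
Accessibility: uRu
The negation has an open branch (countermodel exists).

Invalid (countermodel exists)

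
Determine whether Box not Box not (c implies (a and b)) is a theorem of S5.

Invalid (countermodel exists)

Tableau for the negation not Box not Box not (c implies (a and b)):
1. not Box not Box not (c implies (a and b)), w0
2. Box not (c implies (a and b)), w1
3. not (c implies (a and b)), w0
4. c, w0
5. not (a and b), w0
6. not (c implies (a and b)), w1
7. c, w1
8. not (a and b), w1
9. not b, w0
10. not b, w1
Accessibility: w0Rw0, w0Rw1, w1Rw0, w1Rw1
The negation has an open branch (countermodel exists).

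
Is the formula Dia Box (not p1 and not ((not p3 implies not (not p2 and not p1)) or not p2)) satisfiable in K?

Satisfiable (open branch found)

1. Dia Box (not p1 and not ((not p3 implies not (not p2 and not p1)) or not p2)), w0
2. Box (not p1 and not ((not p3 implies not (not p2 and not p1)) or not p2)), w1
Accessibility: w0Rw1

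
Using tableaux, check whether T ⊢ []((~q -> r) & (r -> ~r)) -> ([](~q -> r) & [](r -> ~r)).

Valid in T

Tableau for the negation ~([]((~q -> r) & (r -> ~r)) -> ([](~q -> r) & [](r -> ~r))):
1. ~([]((~q -> r) & (r -> ~r)) -> ([](~q -> r) & [](r -> ~r))), u
2. []((~q -> r) & (r -> ~r)), u
3. ~([](~q -> r) & [](r -> ~r)), u
4. (~q -> r) & (r -> ~r), u
5. ~q -> r, u
6. r -> ~r, u
7. ~[](r -> ~r), u
8. q, u
9. ~r, u
10. ~(r -> ~r), v
11. r, v
12. (~q -> r) & (r -> ~r), v
13. ~q -> r, v
14. r -> ~r, v
15. ~r, v
Accessibility: uRu, uRv, vRv
Branch closes: r and ~r both at v.
Every branch of the negation's tableau closes; the branch above is one of them.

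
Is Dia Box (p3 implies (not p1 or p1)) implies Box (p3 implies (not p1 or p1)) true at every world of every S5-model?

Valid

Tableau for the negation not (Dia Box (p3 implies (not p1 or p1)) implies Box (p3 implies (not p1 or p1))):
1. not (Dia Box (p3 implies (not p1 or p1)) implies Box (p3 implies (not p1 or p1))), u
2. Dia Box (p3 implies (not p1 or p1)), u
3. not Box (p3 implies (not p1 or p1)), u
4. Box (p3 implies (not p1 or p1)), v
5. p3 implies (not p1 or p1), u
6. p3 implies (not p1 or p1), v
7. not p1 or p1, u
8. not p1 or p1, v
9. p1, u
10. p1, v
11. not (p3 implies (not p1 or p1)), w
12. p3, w
13. not (not p1 or p1), w
14. p1, w
15. not p1, w
Accessibility: uRu, uRv, uRw, vRu, vRv, vRw, wRu, wRv, wRw
Branch closes: p1 and not p1 both at w.
All branches of the negation close; one closing branch shown above.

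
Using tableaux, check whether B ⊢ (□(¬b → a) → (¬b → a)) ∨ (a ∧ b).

Tableau for the negation ¬((□(¬b → a) → (¬b → a)) ∨ (a ∧ b)):
1. ¬((□(¬b → a) → (¬b → a)) ∨ (a ∧ b)), u
2. ¬(□(¬b → a) → (¬b → a)), u   [¬∨-rule on 1]
3. ¬(a ∧ b), u   [¬∨-rule on 1]
4. □(¬b → a), u   [¬→-rule on 2]
5. ¬(¬b → a), u   [¬→-rule on 2]
6. ¬b, u   [¬→-rule on 5]
7. ¬a, u   [¬→-rule on 5]
8. ¬b → a, u   [□-rule on 4 via uRu]
9. a, u   [→-rule on 8 (branches; this branch)]
Accessibility: uRu
Branch closes: a and ¬a both at u.
All branches of the negation close; one closing branch shown above.

Valid in B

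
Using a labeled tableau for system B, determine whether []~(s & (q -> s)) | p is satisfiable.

Satisfiable

1. []~(s & (q -> s)) | p, u
2. p, u
Accessibility: uRu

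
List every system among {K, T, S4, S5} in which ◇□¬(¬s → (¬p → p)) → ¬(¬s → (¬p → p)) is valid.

S4-tableau for the negation ¬(◇□¬(¬s → (¬p → p)) → ¬(¬s → (¬p → p))):
1. ¬(◇□¬(¬s → (¬p → p)) → ¬(¬s → (¬p → p))), u
2. ◇□¬(¬s → (¬p → p)), u
3. ¬s → (¬p → p), u
4. ¬p → p, u
5. p, u
6. □¬(¬s → (¬p → p)), v
7. ¬(¬s → (¬p → p)), v
8. ¬s, v
9. ¬(¬p → p), v
10. ¬p, v
Accessibility: uRu, uRv, vRv
Complete open branch: countermodel on an S4-frame, so not valid in S4, nor in K, T (the same frame is also a K-frame and a T-frame).
S5-tableau for the negation ¬(◇□¬(¬s → (¬p → p)) → ¬(¬s → (¬p → p))):
1. ¬(◇□¬(¬s → (¬p → p)) → ¬(¬s → (¬p → p))), u
2. ◇□¬(¬s → (¬p → p)), u
3. ¬s → (¬p → p), u
4. ¬p → p, u
5. p, u
6. □¬(¬s → (¬p → p)), v
7. ¬(¬s → (¬p → p)), u
8. ¬s, u
9. ¬(¬p → p), u
10. ¬p, u
Accessibility: uRu, uRv, vRu, vRv
Branch closes: p and ¬p both at u.
Every branch closes (one shown): valid in S5.

S5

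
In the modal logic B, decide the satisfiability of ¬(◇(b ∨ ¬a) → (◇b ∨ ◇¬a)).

Unsatisfiable (every branch closes)

1. ¬(◇(b ∨ ¬a) → (◇b ∨ ◇¬a)), w0
2. ◇(b ∨ ¬a), w0
3. ¬(◇b ∨ ◇¬a), w0
4. ¬◇b, w0
5. ¬◇¬a, w0
6. ¬b, w0
7. a, w0
8. b ∨ ¬a, w1
9. ¬b, w1
10. a, w1
11. ¬a, w1
Accessibility: w0Rw0, w0Rw1, w1Rw0, w1Rw1
Branch closes: a and ¬a both at w1.
All branches of the tableau close; one closing branch shown above.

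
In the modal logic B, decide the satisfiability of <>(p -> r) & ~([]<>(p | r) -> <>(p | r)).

1. <>(p -> r) & ~([]<>(p | r) -> <>(p | r)), 0
2. <>(p -> r), 0
3. ~([]<>(p | r) -> <>(p | r)), 0
4. []<>(p | r), 0
5. ~<>(p | r), 0
6. <>(p | r), 0
7. ~(p | r), 0
8. ~p, 0
9. ~r, 0
10. p -> r, 1
11. <>(p | r), 1
12. ~(p | r), 1
13. ~p, 1
14. ~r, 1
15. p | r, 2
16. <>(p | r), 2
17. ~(p | r), 2
18. ~p, 2
19. ~r, 2
20. r, 2
Accessibility: 0R0, 0R1, 0R2, 1R0, 1R1, 2R0, 2R2
Branch closes: r and ~r both at 2.
Every branch closes; the branch above is one of them.

Unsatisfiable (every branch closes)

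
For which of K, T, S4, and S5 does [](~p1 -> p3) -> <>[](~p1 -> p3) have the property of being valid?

T, S4, S5

T-tableau for the negation ~([](~p1 -> p3) -> <>[](~p1 -> p3)):
1. ~([](~p1 -> p3) -> <>[](~p1 -> p3)), w0
2. [](~p1 -> p3), w0
3. ~<>[](~p1 -> p3), w0
4. ~p1 -> p3, w0
5. ~[](~p1 -> p3), w0
6. p3, w0
7. ~(~p1 -> p3), w1
8. ~p1, w1
9. ~p3, w1
10. ~p1 -> p3, w1
11. ~[](~p1 -> p3), w1
12. p3, w1
Accessibility: w0Rw0, w0Rw1, w1Rw1
Branch closes: p3 and ~p3 both at w1.
Every branch closes (one shown): valid in T, hence also in S4, S5 (every theorem of T is a theorem of S4 and S5).
K-tableau for the negation ~([](~p1 -> p3) -> <>[](~p1 -> p3)):
1. ~([](~p1 -> p3) -> <>[](~p1 -> p3)), w0
2. [](~p1 -> p3), w0
3. ~<>[](~p1 -> p3), w0
Complete open branch: countermodel on a K-frame, so not valid in K.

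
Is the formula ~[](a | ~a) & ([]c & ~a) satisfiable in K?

1. ~[](a | ~a) & ([]c & ~a), 0
2. ~[](a | ~a), 0
3. []c & ~a, 0
4. []c, 0
5. ~a, 0
6. ~(a | ~a), 1
7. ~a, 1
8. a, 1
Accessibility: 0R1
Branch closes: a and ~a both at 1.
All branches of the tableau close; one closing branch shown above.

Unsatisfiable (every branch closes)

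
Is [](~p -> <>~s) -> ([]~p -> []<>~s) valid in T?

Valid

Tableau for the negation ~([](~p -> <>~s) -> ([]~p -> []<>~s)):
1. ~([](~p -> <>~s) -> ([]~p -> []<>~s)), 0
2. [](~p -> <>~s), 0
3. ~([]~p -> []<>~s), 0
4. []~p, 0
5. ~[]<>~s, 0
6. ~p -> <>~s, 0
7. ~p, 0
8. <>~s, 0
9. ~<>~s, 1
10. ~p -> <>~s, 1
11. ~p, 1
12. s, 1
13. <>~s, 1
14. ~s, 2
15. ~p -> <>~s, 2
16. ~p, 2
17. <>~s, 2
18. ~s, 3
19. s, 3
Accessibility: 0R0, 0R1, 0R2, 1R1, 1R3, 2R2, 3R3
Branch closes: s and ~s both at 3.
Every branch of the negation's tableau closes; the branch above is one of them.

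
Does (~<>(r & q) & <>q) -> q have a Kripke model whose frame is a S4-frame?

Yes, satisfiable

1. (~<>(r & q) & <>q) -> q, u
2. q, u
Accessibility: uRu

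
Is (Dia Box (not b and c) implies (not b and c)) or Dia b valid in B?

Valid

Tableau for the negation not ((Dia Box (not b and c) implies (not b and c)) or Dia b):
1. not ((Dia Box (not b and c) implies (not b and c)) or Dia b), w0
2. not (Dia Box (not b and c) implies (not b and c)), w0   [neg-or-rule on 1]
3. not Dia b, w0   [neg-or-rule on 1]
4. Dia Box (not b and c), w0   [neg-implies-rule on 2]
5. not (not b and c), w0   [neg-implies-rule on 2]
6. not b, w0   [neg-Dia-rule on 3 via w0Rw0]
7. not c, w0   [neg-and-rule on 5 (branches; this branch)]
8. Box (not b and c), w1   [Dia-rule on 4: fresh world w1, w0Rw1]
9. not b, w1   [neg-Dia-rule on 3 via w0Rw1]
10. not b and c, w0   [Box-rule on 8 via w1Rw0]
11. c, w0   [and-rule on 10]
Accessibility: w0Rw0, w0Rw1, w1Rw0, w1Rw1
Branch closes: c and not c both at w0.
Every branch of the negation's tableau closes; the branch above is one of them.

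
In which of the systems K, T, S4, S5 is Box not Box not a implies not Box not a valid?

K-tableau for the negation not (Box not Box not a implies not Box not a):
1. not (Box not Box not a implies not Box not a), u
2. Box not Box not a, u
3. Box not a, u
Complete open branch: countermodel on a K-frame, so not valid in K.
T-tableau for the negation not (Box not Box not a implies not Box not a):
1. not (Box not Box not a implies not Box not a), u
2. Box not Box not a, u
3. Box not a, u
4. not Box not a, u
5. not a, u
6. a, v
7. not Box not a, v
8. not a, v
Accessibility: uRu, uRv, vRv
Branch closes: a and not a both at v.
Every branch closes (one shown): valid in T, hence also in S4, S5 (every theorem of T is a theorem of S4 and S5).

T, S4, S5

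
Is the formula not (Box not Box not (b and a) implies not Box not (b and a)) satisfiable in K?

Satisfiable (open branch found)

1. not (Box not Box not (b and a) implies not Box not (b and a)), u
2. Box not Box not (b and a), u
3. Box not (b and a), u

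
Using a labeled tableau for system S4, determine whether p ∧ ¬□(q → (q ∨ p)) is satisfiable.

1. p ∧ ¬□(q → (q ∨ p)), w0
2. p, w0
3. ¬□(q → (q ∨ p)), w0
4. ¬(q → (q ∨ p)), w1
5. q, w1
6. ¬(q ∨ p), w1
7. ¬q, w1
8. ¬p, w1
Accessibility: w0Rw0, w0Rw1, w1Rw1
Branch closes: q and ¬q both at w1.
All branches of the tableau close; one closing branch shown above.

No, unsatisfiable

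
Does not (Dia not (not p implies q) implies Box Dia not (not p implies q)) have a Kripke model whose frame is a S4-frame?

1. not (Dia not (not p implies q) implies Box Dia not (not p implies q)), u
2. Dia not (not p implies q), u
3. not Box Dia not (not p implies q), u
4. not (not p implies q), v
5. not p, v
6. not q, v
7. not Dia not (not p implies q), w
8. not p implies q, w
9. q, w
Accessibility: uRu, uRv, uRw, vRv, wRw

Satisfiable (open branch found)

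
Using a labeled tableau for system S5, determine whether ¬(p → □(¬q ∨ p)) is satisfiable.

Satisfiable

1. ¬(p → □(¬q ∨ p)), u
2. p, u   [¬→-rule on 1]
3. ¬□(¬q ∨ p), u   [¬→-rule on 1]
4. ¬(¬q ∨ p), v   [¬□-rule on 3: fresh world v, uRv]
5. q, v   [¬∨-rule on 4]
6. ¬p, v   [¬∨-rule on 4]
Accessibility: uRu, uRv, vRu, vRv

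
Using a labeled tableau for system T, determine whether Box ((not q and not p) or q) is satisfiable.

1. Box ((not q and not p) or q), w0
2. (not q and not p) or q, w0   [Box-rule on 1 via w0Rw0]
3. q, w0   [or-rule on 2 (branches; this branch)]
Accessibility: w0Rw0

Satisfiable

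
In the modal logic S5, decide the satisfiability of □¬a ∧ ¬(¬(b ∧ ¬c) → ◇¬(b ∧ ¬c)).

1. □¬a ∧ ¬(¬(b ∧ ¬c) → ◇¬(b ∧ ¬c)), 0
2. □¬a, 0   [∧-rule on 1]
3. ¬(¬(b ∧ ¬c) → ◇¬(b ∧ ¬c)), 0   [∧-rule on 1]
4. ¬(b ∧ ¬c), 0   [¬→-rule on 3]
5. ¬◇¬(b ∧ ¬c), 0   [¬→-rule on 3]
6. ¬a, 0   [□-rule on 2 via 0R0]
7. b ∧ ¬c, 0   [¬◇-rule on 5 via 0R0]
8. b, 0   [∧-rule on 7]
9. ¬c, 0   [∧-rule on 7]
10. c, 0   [¬∧-rule on 4 (branches; this branch)]
Accessibility: 0R0
Branch closes: c and ¬c both at 0.
All branches of the tableau close; one closing branch shown above.

No, unsatisfiable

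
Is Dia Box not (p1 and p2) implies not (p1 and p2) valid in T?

Tableau for the negation not (Dia Box not (p1 and p2) implies not (p1 and p2)):
1. not (Dia Box not (p1 and p2) implies not (p1 and p2)), w0
2. Dia Box not (p1 and p2), w0   [neg-implies-rule on 1]
3. p1 and p2, w0   [neg-implies-rule on 1]
4. p1, w0   [and-rule on 3]
5. p2, w0   [and-rule on 3]
6. Box not (p1 and p2), w1   [Dia-rule on 2: fresh world w1, w0Rw1]
7. not (p1 and p2), w1   [Box-rule on 6 via w1Rw1]
8. not p2, w1   [neg-and-rule on 7 (branches; this branch)]
Accessibility: w0Rw0, w0Rw1, w1Rw1
The negation has an open branch (countermodel exists).

Invalid (countermodel exists)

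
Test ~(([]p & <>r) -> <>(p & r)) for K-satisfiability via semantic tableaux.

1. ~(([]p & <>r) -> <>(p & r)), u
2. []p & <>r, u   [~->-rule on 1]
3. ~<>(p & r), u   [~->-rule on 1]
4. []p, u   [&-rule on 2]
5. <>r, u   [&-rule on 2]
6. r, v   [<>-rule on 5: fresh world v, uRv]
7. ~(p & r), v   [~<>-rule on 3 via uRv]
8. p, v   [[]-rule on 4 via uRv]
9. ~r, v   [~&-rule on 7 (branches; this branch)]
Accessibility: uRv
Branch closes: r and ~r both at v.
All branches of the tableau close; one closing branch shown above.

Unsatisfiable (every branch closes)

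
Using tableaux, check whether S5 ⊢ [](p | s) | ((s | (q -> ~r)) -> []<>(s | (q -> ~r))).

Tableau for the negation ~([](p | s) | ((s | (q -> ~r)) -> []<>(s | (q -> ~r)))):
1. ~([](p | s) | ((s | (q -> ~r)) -> []<>(s | (q -> ~r)))), w0
2. ~[](p | s), w0   [~|-rule on 1]
3. ~((s | (q -> ~r)) -> []<>(s | (q -> ~r))), w0   [~|-rule on 1]
4. s | (q -> ~r), w0   [~->-rule on 3]
5. ~[]<>(s | (q -> ~r)), w0   [~->-rule on 3]
6. q -> ~r, w0   [|-rule on 4 (branches; this branch)]
7. ~r, w0   [->-rule on 6 (branches; this branch)]
8. ~(p | s), w1   [~[]-rule on 2: fresh world w1, w0Rw1]
9. ~p, w1   [~|-rule on 8]
10. ~s, w1   [~|-rule on 8]
11. ~<>(s | (q -> ~r)), w2   [~[]-rule on 5: fresh world w2, w0Rw2]
12. ~(s | (q -> ~r)), w0   [~<>-rule on 11 via w2Rw0]
13. ~s, w0   [~|-rule on 12]
14. ~(q -> ~r), w0   [~|-rule on 12]
15. q, w0   [~->-rule on 14]
16. r, w0   [~->-rule on 14]
Accessibility: w0Rw0, w0Rw1, w0Rw2, w1Rw0, w1Rw1, w1Rw2, w2Rw0, w2Rw1, w2Rw2
Branch closes: r and ~r both at w0.
All branches of the negation close; one closing branch shown above.

Valid in S5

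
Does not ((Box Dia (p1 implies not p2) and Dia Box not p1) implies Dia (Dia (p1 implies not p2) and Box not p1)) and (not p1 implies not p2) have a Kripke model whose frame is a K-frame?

1. not ((Box Dia (p1 implies not p2) and Dia Box not p1) implies Dia (Dia (p1 implies not p2) and Box not p1)) and (not p1 implies not p2), u
2. not ((Box Dia (p1 implies not p2) and Dia Box not p1) implies Dia (Dia (p1 implies not p2) and Box not p1)), u
3. not p1 implies not p2, u
4. Box Dia (p1 implies not p2) and Dia Box not p1, u
5. not Dia (Dia (p1 implies not p2) and Box not p1), u
6. Box Dia (p1 implies not p2), u
7. Dia Box not p1, u
8. not p2, u
9. Box not p1, v
10. not (Dia (p1 implies not p2) and Box not p1), v
11. Dia (p1 implies not p2), v
12. not Box not p1, v
13. p1 implies not p2, w
14. not p1, w
15. not p2, w
16. p1, x
17. not p1, x
Accessibility: uRv, vRw, vRx
Branch closes: p1 and not p1 both at x.
Every branch closes; the branch above is one of them.

Unsatisfiable (every branch closes)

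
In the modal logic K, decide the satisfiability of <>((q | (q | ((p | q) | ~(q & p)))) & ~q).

1. <>((q | (q | ((p | q) | ~(q & p)))) & ~q), u
2. (q | (q | ((p | q) | ~(q & p)))) & ~q, v
3. q | (q | ((p | q) | ~(q & p))), v
4. ~q, v
5. q | ((p | q) | ~(q & p)), v
6. (p | q) | ~(q & p), v
7. ~(q & p), v
8. ~p, v
Accessibility: uRv

Yes, satisfiable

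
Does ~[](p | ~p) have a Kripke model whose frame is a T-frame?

1. ~[](p | ~p), w0
2. ~(p | ~p), w1   [~[]-rule on 1: fresh world w1, w0Rw1]
3. ~p, w1   [~|-rule on 2]
4. p, w1   [~|-rule on 2]
Accessibility: w0Rw0, w0Rw1, w1Rw1
Branch closes: p and ~p both at w1.
All branches of the tableau close; one closing branch shown above.

Unsatisfiable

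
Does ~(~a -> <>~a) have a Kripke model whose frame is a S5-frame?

1. ~(~a -> <>~a), 0
2. ~a, 0
3. ~<>~a, 0
4. a, 0
Accessibility: 0R0
Branch closes: a and ~a both at 0.
All branches of the tableau close; one closing branch shown above.

Unsatisfiable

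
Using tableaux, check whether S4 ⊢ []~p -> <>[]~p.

Tableau for the negation ~([]~p -> <>[]~p):
1. ~([]~p -> <>[]~p), 0
2. []~p, 0   [~->-rule on 1]
3. ~<>[]~p, 0   [~->-rule on 1]
4. ~p, 0   [[]-rule on 2 via 0R0]
5. ~[]~p, 0   [~<>-rule on 3 via 0R0]
6. p, 1   [~[]-rule on 5: fresh world 1, 0R1]
7. ~p, 1   [[]-rule on 2 via 0R1]
Accessibility: 0R0, 0R1, 1R1
Branch closes: p and ~p both at 1.
All branches of the negation close; one closing branch shown above.

Yes, valid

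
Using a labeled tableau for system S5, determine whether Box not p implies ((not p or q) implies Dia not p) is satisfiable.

Yes, satisfiable

1. Box not p implies ((not p or q) implies Dia not p), w0
2. (not p or q) implies Dia not p, w0   [implies-rule on 1 (branches; this branch)]
3. Dia not p, w0   [implies-rule on 2 (branches; this branch)]
4. not p, w1   [Dia-rule on 3: fresh world w1, w0Rw1]
Accessibility: w0Rw0, w0Rw1, w1Rw0, w1Rw1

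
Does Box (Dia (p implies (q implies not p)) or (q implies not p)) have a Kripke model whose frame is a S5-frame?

Yes, satisfiable

1. Box (Dia (p implies (q implies not p)) or (q implies not p)), u
2. Dia (p implies (q implies not p)) or (q implies not p), u
3. q implies not p, u
4. not p, u
Accessibility: uRu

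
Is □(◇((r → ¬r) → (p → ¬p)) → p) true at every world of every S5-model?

Invalid (countermodel exists)

Tableau for the negation ¬□(◇((r → ¬r) → (p → ¬p)) → p):
1. ¬□(◇((r → ¬r) → (p → ¬p)) → p), 0
2. ¬(◇((r → ¬r) → (p → ¬p)) → p), 1
3. ◇((r → ¬r) → (p → ¬p)), 1
4. ¬p, 1
5. (r → ¬r) → (p → ¬p), 2
6. p → ¬p, 2
7. ¬p, 2
Accessibility: 0R0, 0R1, 0R2, 1R0, 1R1, 1R2, 2R0, 2R1, 2R2
The negation has an open branch (countermodel exists).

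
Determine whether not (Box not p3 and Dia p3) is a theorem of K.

Valid

Tableau for the negation Box not p3 and Dia p3:
1. Box not p3 and Dia p3, w0
2. Box not p3, w0
3. Dia p3, w0
4. p3, w1
5. not p3, w1
Accessibility: w0Rw1
Branch closes: p3 and not p3 both at w1.
All branches of the negation close; one closing branch shown above.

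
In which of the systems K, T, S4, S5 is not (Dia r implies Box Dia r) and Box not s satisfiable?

K, T, S4

S5-tableau for the formula:
1. not (Dia r implies Box Dia r) and Box not s, w0
2. not (Dia r implies Box Dia r), w0
3. Box not s, w0
4. Dia r, w0
5. not Box Dia r, w0
6. not s, w0
7. r, w1
8. not s, w1
9. not Dia r, w2
10. not s, w2
11. not r, w0
12. not r, w1
Accessibility: w0Rw0, w0Rw1, w0Rw2, w1Rw0, w1Rw1, w1Rw2, w2Rw0, w2Rw1, w2Rw2
Branch closes: r and not r both at w1.
Every branch closes (one shown): unsatisfiable in S5.
S4-tableau for the formula:
1. not (Dia r implies Box Dia r) and Box not s, w0
2. not (Dia r implies Box Dia r), w0
3. Box not s, w0
4. Dia r, w0
5. not Box Dia r, w0
6. not s, w0
7. r, w1
8. not s, w1
9. not Dia r, w2
10. not s, w2
11. not r, w2
Accessibility: w0Rw0, w0Rw1, w0Rw2, w1Rw1, w2Rw2
Complete open branch: satisfiable in S4, hence also in K, T (this S4-model is also a K-model and a T-model).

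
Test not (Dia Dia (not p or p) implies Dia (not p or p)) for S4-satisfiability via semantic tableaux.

1. not (Dia Dia (not p or p) implies Dia (not p or p)), u
2. Dia Dia (not p or p), u
3. not Dia (not p or p), u
4. not (not p or p), u
5. p, u
6. not p, u
Accessibility: uRu
Branch closes: p and not p both at u.
(One branch shown.) All branches close.

Unsatisfiable (every branch closes)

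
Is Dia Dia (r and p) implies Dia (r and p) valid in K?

Tableau for the negation not (Dia Dia (r and p) implies Dia (r and p)):
1. not (Dia Dia (r and p) implies Dia (r and p)), w0
2. Dia Dia (r and p), w0   [neg-implies-rule on 1]
3. not Dia (r and p), w0   [neg-implies-rule on 1]
4. Dia (r and p), w1   [Dia-rule on 2: fresh world w1, w0Rw1]
5. not (r and p), w1   [neg-Dia-rule on 3 via w0Rw1]
6. not p, w1   [neg-and-rule on 5 (branches; this branch)]
7. r and p, w2   [Dia-rule on 4: fresh world w2, w1Rw2]
8. r, w2   [and-rule on 7]
9. p, w2   [and-rule on 7]
Accessibility: w0Rw1, w1Rw2
The negation has an open branch (countermodel exists).

Not valid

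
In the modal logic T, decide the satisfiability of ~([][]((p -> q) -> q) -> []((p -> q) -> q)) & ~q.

1. ~([][]((p -> q) -> q) -> []((p -> q) -> q)) & ~q, u
2. ~([][]((p -> q) -> q) -> []((p -> q) -> q)), u
3. ~q, u
4. [][]((p -> q) -> q), u
5. ~[]((p -> q) -> q), u
6. []((p -> q) -> q), u
7. (p -> q) -> q, u
8. ~(p -> q), u
9. p, u
10. ~((p -> q) -> q), v
11. p -> q, v
12. ~q, v
13. []((p -> q) -> q), v
14. (p -> q) -> q, v
15. ~p, v
16. ~(p -> q), v
17. p, v
Accessibility: uRu, uRv, vRv
Branch closes: p and ~p both at v.
(One branch shown.) All branches close.

No, unsatisfiable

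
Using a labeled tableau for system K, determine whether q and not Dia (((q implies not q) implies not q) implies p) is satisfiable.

1. q and not Dia (((q implies not q) implies not q) implies p), w0
2. q, w0
3. not Dia (((q implies not q) implies not q) implies p), w0

Satisfiable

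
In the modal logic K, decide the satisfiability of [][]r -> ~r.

1. [][]r -> ~r, 0
2. ~r, 0

Yes, satisfiable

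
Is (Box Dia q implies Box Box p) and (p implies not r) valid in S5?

Tableau for the negation not ((Box Dia q implies Box Box p) and (p implies not r)):
1. not ((Box Dia q implies Box Box p) and (p implies not r)), u
2. not (p implies not r), u
3. p, u
4. r, u
Accessibility: uRu
The negation has an open branch (countermodel exists).

No, not valid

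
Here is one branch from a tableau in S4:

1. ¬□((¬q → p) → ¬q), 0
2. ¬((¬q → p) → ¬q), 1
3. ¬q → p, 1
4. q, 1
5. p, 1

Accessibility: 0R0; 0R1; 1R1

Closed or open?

Not closed

There is no literal clash: for every atom and world, at most one sign appears.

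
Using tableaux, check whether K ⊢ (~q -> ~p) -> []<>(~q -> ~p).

Tableau for the negation ~((~q -> ~p) -> []<>(~q -> ~p)):
1. ~((~q -> ~p) -> []<>(~q -> ~p)), u
2. ~q -> ~p, u
3. ~[]<>(~q -> ~p), u
4. ~p, u
5. ~<>(~q -> ~p), v
Accessibility: uRv
The negation has an open branch (countermodel exists).

No, not valid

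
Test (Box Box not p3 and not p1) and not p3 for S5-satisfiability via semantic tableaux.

Satisfiable (open branch found)

1. (Box Box not p3 and not p1) and not p3, u
2. Box Box not p3 and not p1, u
3. not p3, u
4. Box Box not p3, u
5. not p1, u
6. Box not p3, u
Accessibility: uRu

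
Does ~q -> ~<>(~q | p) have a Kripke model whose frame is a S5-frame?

1. ~q -> ~<>(~q | p), 0
2. ~<>(~q | p), 0   [->-rule on 1 (branches; this branch)]
3. ~(~q | p), 0   [~<>-rule on 2 via 0R0]
4. q, 0   [~|-rule on 3]
5. ~p, 0   [~|-rule on 3]
Accessibility: 0R0

Satisfiable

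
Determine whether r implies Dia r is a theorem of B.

Valid

Tableau for the negation not (r implies Dia r):
1. not (r implies Dia r), w0
2. r, w0
3. not Dia r, w0
4. not r, w0
Accessibility: w0Rw0
Branch closes: r and not r both at w0.
Every branch of the negation's tableau closes; the branch above is one of them.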